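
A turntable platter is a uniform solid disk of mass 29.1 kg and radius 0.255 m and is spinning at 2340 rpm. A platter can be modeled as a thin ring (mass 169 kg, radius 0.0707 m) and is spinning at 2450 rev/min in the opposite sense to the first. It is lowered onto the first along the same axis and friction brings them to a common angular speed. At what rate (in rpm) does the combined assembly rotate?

|ω_f| ≈ 80.6 rpm

No external torque acts about the common axis, so total angular momentum is conserved.
Moments of inertia: I_A = ½(29.1)(0.255)² = 0.9461 kg·m²; I_B = (169)(0.0707)² = 0.8447 kg·m².
Taking A's sense as positive: L = (0.9461)(2340) − (0.8447)(2450) = 144.3 kg·m²·rpm.
Combined I = 0.9461 + 0.8447 = 1.791 kg·m².
ω_f = L / I = 144.3 / 1.791 = 80.57 rpm.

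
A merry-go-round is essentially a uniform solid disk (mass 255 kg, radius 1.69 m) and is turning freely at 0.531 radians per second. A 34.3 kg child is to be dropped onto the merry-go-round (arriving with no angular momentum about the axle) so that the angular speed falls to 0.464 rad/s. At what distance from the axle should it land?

r ≈ 1.24 m

The added mass arrives with no angular momentum about the axle, and any external torque about the axle is negligible, so the system's angular momentum is conserved.
I_p = ½(255)(1.69)² = 364.2 kg·m².
I_p ω_i = (I_p + m r²) ω_f ⇒ m r² = I_p(ω_i/ω_f − 1) = 364.2(0.531/0.464 − 1) = 52.58 kg·m².
r = √(52.58/34.3) = 1.238 m.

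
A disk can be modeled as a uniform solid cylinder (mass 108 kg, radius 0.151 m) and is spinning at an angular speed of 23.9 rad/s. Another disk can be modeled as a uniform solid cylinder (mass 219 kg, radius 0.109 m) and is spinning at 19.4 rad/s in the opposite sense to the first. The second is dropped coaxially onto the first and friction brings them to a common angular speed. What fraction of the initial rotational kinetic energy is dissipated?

The coupling torques are internal; angular momentum about the shared axis is conserved.
Moments of inertia: I_A = ½(108)(0.151)² = 1.231 kg·m²; I_B = ½(219)(0.109)² = 1.301 kg·m².
Taking A's sense as positive: L = (1.231)(23.9) − (1.301)(19.4) = 4.188 kg·m²·rad/s.
Combined I = 1.231 + 1.301 = 2.532 kg·m².
ω_f = L / I = 4.188 / 2.532 = 1.654 rad/s.
KE_i = ½ΣIω² = 596.5 J; KE_f = ½(2.532)(1.654)² = 3.463 J.
Fraction dissipated = (KE_i − KE_f)/KE_i = 0.9942.

fraction ≈ 0.994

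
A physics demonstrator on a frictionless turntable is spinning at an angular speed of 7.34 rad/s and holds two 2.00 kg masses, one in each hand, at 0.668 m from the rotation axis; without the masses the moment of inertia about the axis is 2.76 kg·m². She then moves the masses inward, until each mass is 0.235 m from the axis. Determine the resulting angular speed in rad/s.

Angular momentum about the spin axis is conserved since the torque about it is zero.
I₁ = 2.76 + 2(2.00)(0.668)² = 4.545 kg·m²; I₂ = 2.76 + 2(2.00)(0.235)² = 2.981 kg·m².
ω₂ = I₁ω₁ / I₂ = (4.545)(7.34 rad/s) / (2.981) = 11.19 rad/s.

ω₂ ≈ 11.2 rad/s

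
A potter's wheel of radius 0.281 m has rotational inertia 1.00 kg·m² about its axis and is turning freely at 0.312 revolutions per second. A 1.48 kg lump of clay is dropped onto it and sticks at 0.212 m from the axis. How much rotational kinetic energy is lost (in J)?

energy lost ≈ 0.120 J

The added mass arrives with no angular momentum about the axis, and any external torque about the axis is negligible, so the system's angular momentum is conserved.
Added inertia Σmr² = (1.48)(0.212)² = 0.06652 kg·m²; I_f = 1.000 + 0.06652 = 1.067 kg·m².
ω_f = I_p ω_i / I_f = (1.000)(0.312) / 1.067 = 0.2925 rev/s.
KE_i = ½(1.000)(1.960 rad/s)² = 1.921 J; KE_f = ½(1.067)(1.838)² = 1.802 J.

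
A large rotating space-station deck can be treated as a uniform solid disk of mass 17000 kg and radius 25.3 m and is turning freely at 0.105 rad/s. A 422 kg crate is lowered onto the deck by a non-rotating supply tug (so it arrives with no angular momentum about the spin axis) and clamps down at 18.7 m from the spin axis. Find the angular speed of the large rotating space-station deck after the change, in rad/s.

ω_f ≈ 0.102 rad/s

The added mass arrives with no angular momentum about the spin axis, and any external torque about the spin axis is negligible, so the system's angular momentum is conserved.
I_p = ½(17000)(25.3)² = 5.441e+06 kg·m².
Added inertia Σmr² = (422)(18.7)² = 1.476e+05 kg·m²; I_f = 5.441e+06 + 1.476e+05 = 5.588e+06 kg·m².
ω_f = I_p ω_i / I_f = (5.441e+06)(0.105) / 5.588e+06 = 0.1022 rad/s.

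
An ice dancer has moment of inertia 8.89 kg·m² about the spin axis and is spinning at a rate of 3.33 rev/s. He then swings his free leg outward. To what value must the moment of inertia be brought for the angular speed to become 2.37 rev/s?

I₂ ≈ 12.5 kg·m²

With no external torque about the axis, L is conserved: I₁ω₁ = I₂ω₂.
I₂ = I₁ω₁ / ω₂ = (8.89)(3.33) / (2.37) = 12.49 kg·m².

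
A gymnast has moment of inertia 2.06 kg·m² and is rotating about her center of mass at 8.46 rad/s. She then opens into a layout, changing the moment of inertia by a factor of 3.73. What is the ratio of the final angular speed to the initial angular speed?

ω₂/ω₁ ≈ 0.268

With no external torque about the axis, L is conserved: I₁ω₁ = I₂ω₂.
I₂ = 3.73 × 2.06 = 7.684 kg·m².
ω₂/ω₁ = I₁/I₂ = 2.060 / 7.684 = 0.2681.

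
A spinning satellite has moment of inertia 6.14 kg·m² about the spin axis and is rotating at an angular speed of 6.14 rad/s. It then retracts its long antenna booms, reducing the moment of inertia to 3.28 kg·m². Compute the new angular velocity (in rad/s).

No external torque acts about the spin axis, so angular momentum is conserved.
ω₂ = I₁ω₁ / I₂ = (6.140)(6.14 rad/s) / (3.280) = 11.49 rad/s.

ω₂ ≈ 11.5 rad/s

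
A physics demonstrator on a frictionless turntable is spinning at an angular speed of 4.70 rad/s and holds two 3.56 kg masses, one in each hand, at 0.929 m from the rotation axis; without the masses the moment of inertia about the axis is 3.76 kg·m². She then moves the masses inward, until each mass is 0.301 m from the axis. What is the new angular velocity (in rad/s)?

ω₂ ≈ 10.6 rad/s

Angular momentum about the spin axis is conserved since the torque about it is zero.
I₁ = 3.76 + 2(3.56)(0.929)² = 9.905 kg·m²; I₂ = 3.76 + 2(3.56)(0.301)² = 4.405 kg·m².
ω₂ = I₁ω₁ / I₂ = (9.905)(4.70 rad/s) / (4.405) = 10.57 rad/s.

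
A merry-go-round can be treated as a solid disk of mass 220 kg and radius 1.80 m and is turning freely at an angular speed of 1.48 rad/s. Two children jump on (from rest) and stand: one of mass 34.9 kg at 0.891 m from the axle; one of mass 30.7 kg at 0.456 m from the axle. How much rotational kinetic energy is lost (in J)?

The added mass arrives with no angular momentum about the axle, and any external torque about the axle is negligible, so the system's angular momentum is conserved.
I_p = ½(220)(1.80)² = 356.4 kg·m².
Added inertia Σmr² = (34.9)(0.891)² + (30.7)(0.456)² = 34.09 kg·m²; I_f = 356.4 + 34.09 = 390.5 kg·m².
ω_f = I_p ω_i / I_f = (356.4)(1.48) / 390.5 = 1.351 rad/s.
KE_i = ½(356.4)(1.480 rad/s)² = 390.3 J; KE_f = ½(390.5)(1.351)² = 356.3 J.

energy lost ≈ 34.1 J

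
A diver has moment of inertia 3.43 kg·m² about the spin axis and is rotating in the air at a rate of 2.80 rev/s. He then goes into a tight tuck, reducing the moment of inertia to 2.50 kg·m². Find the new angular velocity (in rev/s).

Angular momentum about the spin axis is conserved since the torque about it is zero.
ω₂ = I₁ω₁ / I₂ = (3.430)(2.80 rev/s) / (2.500) = 3.842 rev/s.

ω₂ ≈ 3.84 rev/s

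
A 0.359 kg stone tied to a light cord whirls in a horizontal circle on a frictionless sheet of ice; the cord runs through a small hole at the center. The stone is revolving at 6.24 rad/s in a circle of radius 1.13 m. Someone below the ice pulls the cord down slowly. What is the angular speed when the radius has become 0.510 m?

ω₂ ≈ 30.6 rad/s

No torque about the axis ⇒ m r₁² ω₁ = m r₂² ω₂.
ω₂ = ω₁ (r₁/r₂)² = (6.24)(1.13/0.510)² = 30.63 rad/s.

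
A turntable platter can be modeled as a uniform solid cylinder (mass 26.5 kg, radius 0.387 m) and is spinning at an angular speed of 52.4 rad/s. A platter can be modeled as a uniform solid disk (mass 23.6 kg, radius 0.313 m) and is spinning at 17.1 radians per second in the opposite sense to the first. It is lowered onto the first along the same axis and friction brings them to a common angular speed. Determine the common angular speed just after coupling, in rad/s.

The coupling torques are internal; angular momentum about the shared axis is conserved.
Moments of inertia: I_A = ½(26.5)(0.387)² = 1.984 kg·m²; I_B = ½(23.6)(0.313)² = 1.156 kg·m².
Taking A's sense as positive: L = (1.984)(52.4) − (1.156)(17.1) = 84.22 kg·m²·rad/s.
Combined I = 1.984 + 1.156 = 3.140 kg·m².
ω_f = L / I = 84.22 / 3.140 = 26.82 rad/s.

|ω_f| ≈ 26.8 rad/s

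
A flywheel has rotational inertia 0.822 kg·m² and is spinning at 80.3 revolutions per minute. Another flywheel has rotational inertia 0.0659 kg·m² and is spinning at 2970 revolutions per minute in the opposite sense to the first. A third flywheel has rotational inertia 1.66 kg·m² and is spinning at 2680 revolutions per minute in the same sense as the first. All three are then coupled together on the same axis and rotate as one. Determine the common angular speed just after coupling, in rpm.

No external torque acts about the common axis, so total angular momentum is conserved.
Taking A's sense as positive: L = (0.8220)(80.3) − (0.06590)(2970) + (1.660)(2680) = 4319 kg·m²·rpm.
Combined I = 0.8220 + 0.06590 + 1.660 = 2.548 kg·m².
ω_f = L / I = 4319 / 2.548 = 1695 rpm.

|ω_f| ≈ 1700 rpm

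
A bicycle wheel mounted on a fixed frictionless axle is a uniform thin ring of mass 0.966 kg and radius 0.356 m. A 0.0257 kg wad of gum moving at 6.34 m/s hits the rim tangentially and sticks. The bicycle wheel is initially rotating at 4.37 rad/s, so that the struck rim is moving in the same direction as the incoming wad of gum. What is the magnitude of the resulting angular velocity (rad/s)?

|ω_f| ≈ 4.72 rad/s

The axle reaction passes through the axle and exerts no torque about it; angular momentum about the axle is conserved through the impact.
I_p = (0.966)(0.356)² = 0.1224 kg·m². Taking the sense of the wad of gum's angular momentum as positive, L_{wad} = m v R = (0.0257)(6.34)(0.356) = 0.05801 kg·m²/s.
L_i = +I_p ω_p + m v R = +(0.1224)(4.37) + 0.05801 = 0.5930 kg·m²/s.
After sticking, I_f = I_p + m R² = 0.1224 + (0.0257)(0.356)² = 0.1257 kg·m².
ω_f = L_i / I_f = 0.5930 / 0.1257 = 4.718 rad/s.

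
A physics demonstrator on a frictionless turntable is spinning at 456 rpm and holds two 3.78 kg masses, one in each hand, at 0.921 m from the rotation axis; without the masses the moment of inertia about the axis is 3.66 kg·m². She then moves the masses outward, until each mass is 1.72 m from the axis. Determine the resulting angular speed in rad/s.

Angular momentum about the spin axis is conserved since the torque about it is zero.
I₁ = 3.66 + 2(3.78)(0.921)² = 10.07 kg·m²; I₂ = 3.66 + 2(3.78)(1.72)² = 26.03 kg·m².
ω₂ = I₁ω₁ / I₂ = (10.07)(456 rpm) / (26.03) = 176.5 rpm = 18.48 rad/s.

ω₂ ≈ 18.5 rad/s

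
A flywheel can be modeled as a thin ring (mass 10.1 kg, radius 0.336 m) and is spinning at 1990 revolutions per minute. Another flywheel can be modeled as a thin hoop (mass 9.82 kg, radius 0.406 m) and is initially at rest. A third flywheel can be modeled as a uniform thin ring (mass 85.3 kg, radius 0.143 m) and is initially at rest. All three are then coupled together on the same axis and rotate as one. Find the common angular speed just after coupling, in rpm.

No external torque acts about the common axis, so total angular momentum is conserved.
Moments of inertia: I_A = (10.1)(0.336)² = 1.140 kg·m²; I_B = (9.82)(0.406)² = 1.619 kg·m²; I_C = (85.3)(0.143)² = 1.744 kg·m².
Taking A's sense as positive: L = (1.140)(1990) = 2269 kg·m²·rpm.
Combined I = 1.140 + 1.619 + 1.744 = 4.503 kg·m².
ω_f = L / I = 2269 / 4.503 = 503.9 rpm.

|ω_f| ≈ 504 rpm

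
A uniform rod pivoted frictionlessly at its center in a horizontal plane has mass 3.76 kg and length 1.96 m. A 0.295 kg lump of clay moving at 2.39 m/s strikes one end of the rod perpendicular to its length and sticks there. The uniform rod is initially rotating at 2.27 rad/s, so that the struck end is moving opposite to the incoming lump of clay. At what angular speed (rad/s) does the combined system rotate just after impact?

The axle reaction passes through the pivot and exerts no torque about it; angular momentum about the pivot is conserved through the impact.
I_p = (1/12)(3.76)(1.96)² = 1.204 kg·m². Taking the sense of the lump of clay's angular momentum as positive, L_{lump} = m v R = (0.295)(2.39)(1.96/2) = 0.6909 kg·m²/s.
L_i = −I_p ω_p + m v R = −(1.204)(2.27) + 0.6909 = -2.041 kg·m²/s.
After sticking, I_f = I_p + m R² = 1.204 + (0.295)(1.96/2)² = 1.487 kg·m².
ω_f = L_i / I_f = -2.041 / 1.487 = -1.373 rad/s.

|ω_f| ≈ 1.37 rad/s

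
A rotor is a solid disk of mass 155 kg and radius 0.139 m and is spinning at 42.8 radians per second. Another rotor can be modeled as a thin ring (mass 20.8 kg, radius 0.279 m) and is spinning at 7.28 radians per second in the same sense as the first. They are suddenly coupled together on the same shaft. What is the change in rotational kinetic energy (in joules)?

No external torque acts about the common axis, so total angular momentum is conserved.
Moments of inertia: I_A = ½(155)(0.139)² = 1.497 kg·m²; I_B = (20.8)(0.279)² = 1.619 kg·m².
Taking A's sense as positive: L = (1.497)(42.8) + (1.619)(7.28) = 75.87 kg·m²·rad/s.
Combined I = 1.497 + 1.619 = 3.116 kg·m².
ω_f = L / I = 75.87 / 3.116 = 24.35 rad/s.
KE_i = ½ΣIω² = 1414 J; KE_f = ½(3.116)(24.35)² = 923.6 J.

ΔKE ≈ -491 J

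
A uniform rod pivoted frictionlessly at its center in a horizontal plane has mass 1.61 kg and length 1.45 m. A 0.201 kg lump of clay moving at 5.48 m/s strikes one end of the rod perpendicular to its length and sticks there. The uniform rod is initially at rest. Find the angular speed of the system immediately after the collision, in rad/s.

|ω_f| ≈ 2.06 rad/s

About the pivot the impulsive forces during the collision are internal, so angular momentum about that axis is conserved.
I_p = (1/12)(1.61)(1.45)² = 0.2821 kg·m². Taking the sense of the lump of clay's angular momentum as positive, L_{lump} = m v R = (0.201)(5.48)(1.45/2) = 0.7986 kg·m²/s.
L_i = 0 + 0.7986 = 0.7986 kg·m²/s.
After sticking, I_f = I_p + m R² = 0.2821 + (0.201)(1.45/2)² = 0.3877 kg·m².
ω_f = L_i / I_f = 0.7986 / 0.3877 = 2.060 rad/s.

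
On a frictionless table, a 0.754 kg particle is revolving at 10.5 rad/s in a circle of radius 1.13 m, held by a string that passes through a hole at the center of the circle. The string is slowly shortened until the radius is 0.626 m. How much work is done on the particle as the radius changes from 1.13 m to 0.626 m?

W ≈ 120 J

The constraining force is radial, so m r² ω about the center is conserved.
ω₂ = ω₁ (r₁/r₂)² = (10.5)(1.13/0.626)² = 34.21 rad/s.
W = ΔKE = ½m(v₂² − v₁²) = 119.9 J.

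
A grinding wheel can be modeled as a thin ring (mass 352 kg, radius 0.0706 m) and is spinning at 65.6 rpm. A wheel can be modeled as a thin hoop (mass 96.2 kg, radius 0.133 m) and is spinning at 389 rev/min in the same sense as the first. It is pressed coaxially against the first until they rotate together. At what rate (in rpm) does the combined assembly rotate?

|ω_f| ≈ 225 rpm

No external torque acts about the common axis, so total angular momentum is conserved.
Moments of inertia: I_A = (352)(0.0706)² = 1.754 kg·m²; I_B = (96.2)(0.133)² = 1.702 kg·m².
Taking A's sense as positive: L = (1.754)(65.6) + (1.702)(389) = 777.0 kg·m²·rpm.
Combined I = 1.754 + 1.702 = 3.456 kg·m².
ω_f = L / I = 777.0 / 3.456 = 224.8 rpm.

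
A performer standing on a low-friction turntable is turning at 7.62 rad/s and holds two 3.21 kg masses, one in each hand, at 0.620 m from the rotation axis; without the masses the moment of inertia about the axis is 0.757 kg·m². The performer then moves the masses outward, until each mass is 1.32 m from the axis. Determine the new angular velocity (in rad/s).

ω₂ ≈ 2.06 rad/s

With no external torque about the axis, L is conserved: I₁ω₁ = I₂ω₂.
I₁ = 0.757 + 2(3.21)(0.620)² = 3.225 kg·m²; I₂ = 0.757 + 2(3.21)(1.32)² = 11.94 kg·m².
ω₂ = I₁ω₁ / I₂ = (3.225)(7.62 rad/s) / (11.94) = 2.058 rad/s.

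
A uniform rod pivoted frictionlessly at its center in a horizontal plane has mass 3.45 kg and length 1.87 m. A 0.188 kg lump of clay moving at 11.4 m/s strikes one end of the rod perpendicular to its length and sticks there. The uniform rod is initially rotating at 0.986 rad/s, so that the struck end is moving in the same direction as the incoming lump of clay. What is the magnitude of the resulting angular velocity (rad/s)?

|ω_f| ≈ 2.56 rad/s

The axle reaction passes through the pivot and exerts no torque about it; angular momentum about the pivot is conserved through the impact.
I_p = (1/12)(3.45)(1.87)² = 1.005 kg·m². Taking the sense of the lump of clay's angular momentum as positive, L_{lump} = m v R = (0.188)(11.4)(1.87/2) = 2.004 kg·m²/s.
L_i = +I_p ω_p + m v R = +(1.005)(0.986) + 2.004 = 2.995 kg·m²/s.
After sticking, I_f = I_p + m R² = 1.005 + (0.188)(1.87/2)² = 1.170 kg·m².
ω_f = L_i / I_f = 2.995 / 1.170 = 2.561 rad/s.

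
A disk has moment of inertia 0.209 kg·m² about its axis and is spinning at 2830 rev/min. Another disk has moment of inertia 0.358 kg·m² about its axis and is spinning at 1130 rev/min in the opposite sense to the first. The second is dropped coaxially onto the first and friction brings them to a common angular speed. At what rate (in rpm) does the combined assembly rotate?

The coupling torques are internal; angular momentum about the shared axis is conserved.
Taking A's sense as positive: L = (0.2090)(2830) − (0.3580)(1130) = 186.9 kg·m²·rpm.
Combined I = 0.2090 + 0.3580 = 0.5670 kg·m².
ω_f = L / I = 186.9 / 0.5670 = 329.7 rpm.

|ω_f| ≈ 330 rpm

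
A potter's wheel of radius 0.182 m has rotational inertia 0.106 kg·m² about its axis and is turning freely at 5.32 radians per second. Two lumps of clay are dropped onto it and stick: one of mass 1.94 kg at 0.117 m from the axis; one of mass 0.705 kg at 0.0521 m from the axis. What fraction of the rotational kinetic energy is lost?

The added mass arrives with no angular momentum about the axis, and any external torque about the axis is negligible, so the system's angular momentum is conserved.
Added inertia Σmr² = (1.94)(0.117)² + (0.705)(0.0521)² = 0.02847 kg·m²; I_f = 0.1060 + 0.02847 = 0.1345 kg·m².
ω_f = I_p ω_i / I_f = (0.1060)(5.32) / 0.1345 = 4.194 rad/s.
KE_i = ½(0.1060)(5.320 rad/s)² = 1.500 J; KE_f = ½(0.1345)(4.194)² = 1.182 J.
Fraction lost = 0.2117.

fraction ≈ 0.212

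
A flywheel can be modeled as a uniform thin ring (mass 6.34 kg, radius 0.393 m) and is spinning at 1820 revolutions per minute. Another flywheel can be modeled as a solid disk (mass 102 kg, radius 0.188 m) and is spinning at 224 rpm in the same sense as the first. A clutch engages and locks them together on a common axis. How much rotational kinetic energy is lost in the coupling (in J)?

The coupling torques are internal; angular momentum about the shared axis is conserved.
Moments of inertia: I_A = (6.34)(0.393)² = 0.9792 kg·m²; I_B = ½(102)(0.188)² = 1.803 kg·m².
Taking A's sense as positive: L = (0.9792)(1820) + (1.803)(224) = 2186 kg·m²·rpm.
Combined I = 0.9792 + 1.803 = 2.782 kg·m².
ω_f = L / I = 2186 / 2.782 = 785.8 rpm.
KE_i = ½ΣIω² = 18280 J; KE_f = ½(2.782)(82.29)² = 9418 J.

ΔKE lost ≈ 8860 J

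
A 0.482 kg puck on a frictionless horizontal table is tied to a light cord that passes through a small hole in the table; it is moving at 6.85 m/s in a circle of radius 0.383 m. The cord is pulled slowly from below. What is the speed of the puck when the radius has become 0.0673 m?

v₂ ≈ 39.0 m/s

The only horizontal force on the mass is along the cord (radial), so it exerts no torque about the hole and angular momentum m v r is conserved.
v₂ = v₁ r₁ / r₂ = (6.85)(0.383) / (0.0673) = 38.98 m/s.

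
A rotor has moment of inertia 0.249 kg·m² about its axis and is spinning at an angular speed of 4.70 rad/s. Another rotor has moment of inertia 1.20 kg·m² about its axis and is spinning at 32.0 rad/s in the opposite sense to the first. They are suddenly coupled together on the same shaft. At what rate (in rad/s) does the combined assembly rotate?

|ω_f| ≈ 25.7 rad/s

No external torque acts about the common axis, so total angular momentum is conserved.
Taking A's sense as positive: L = (0.2490)(4.70) − (1.200)(32.0) = -37.23 kg·m²·rad/s.
Combined I = 0.2490 + 1.200 = 1.449 kg·m².
ω_f = L / I = -37.23 / 1.449 = -25.69 rad/s.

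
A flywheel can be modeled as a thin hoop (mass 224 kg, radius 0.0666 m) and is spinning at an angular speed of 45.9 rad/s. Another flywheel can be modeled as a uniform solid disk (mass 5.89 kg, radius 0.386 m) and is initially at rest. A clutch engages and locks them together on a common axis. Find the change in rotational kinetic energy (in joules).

The coupling torques are internal; angular momentum about the shared axis is conserved.
Moments of inertia: I_A = (224)(0.0666)² = 0.9936 kg·m²; I_B = ½(5.89)(0.386)² = 0.4388 kg·m².
Taking A's sense as positive: L = (0.9936)(45.9) = 45.60 kg·m²·rad/s.
Combined I = 0.9936 + 0.4388 = 1.432 kg·m².
ω_f = L / I = 45.60 / 1.432 = 31.84 rad/s.
KE_i = ½ΣIω² = 1047 J; KE_f = ½(1.432)(31.84)² = 726.0 J.

ΔKE ≈ -321 J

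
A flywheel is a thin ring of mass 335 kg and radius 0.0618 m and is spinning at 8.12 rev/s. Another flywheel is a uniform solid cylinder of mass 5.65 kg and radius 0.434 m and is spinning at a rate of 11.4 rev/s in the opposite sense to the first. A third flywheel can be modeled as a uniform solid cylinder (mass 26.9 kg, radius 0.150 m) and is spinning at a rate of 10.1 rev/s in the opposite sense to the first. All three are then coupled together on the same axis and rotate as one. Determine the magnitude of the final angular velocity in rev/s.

|ω_f| ≈ 0.599 rev/s

The coupling torques are internal; angular momentum about the shared axis is conserved.
Moments of inertia: I_A = (335)(0.0618)² = 1.279 kg·m²; I_B = ½(5.65)(0.434)² = 0.5321 kg·m²; I_C = ½(26.9)(0.150)² = 0.3026 kg·m².
Taking A's sense as positive: L = (1.279)(8.12) − (0.5321)(11.4) − (0.3026)(10.1) = 1.267 kg·m²·rev/s.
Combined I = 1.279 + 0.5321 + 0.3026 = 2.114 kg·m².
ω_f = L / I = 1.267 / 2.114 = 0.5991 rev/s.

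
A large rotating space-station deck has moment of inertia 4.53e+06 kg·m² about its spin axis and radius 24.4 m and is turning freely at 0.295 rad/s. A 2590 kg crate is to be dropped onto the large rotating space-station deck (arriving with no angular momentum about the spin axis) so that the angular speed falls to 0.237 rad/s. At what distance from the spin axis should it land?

No external torque acts about the spin axis; L_before = L_after.
I_p ω_i = (I_p + m r²) ω_f ⇒ m r² = I_p(ω_i/ω_f − 1) = 4.530e+06(0.295/0.237 − 1) = 1.109e+06 kg·m².
r = √(1.109e+06/2590) = 20.69 m.

r ≈ 20.7 m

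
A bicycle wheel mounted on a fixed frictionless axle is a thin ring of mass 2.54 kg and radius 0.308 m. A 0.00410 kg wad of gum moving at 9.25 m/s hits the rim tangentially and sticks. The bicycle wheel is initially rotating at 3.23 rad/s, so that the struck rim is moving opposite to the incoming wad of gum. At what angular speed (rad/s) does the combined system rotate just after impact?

|ω_f| ≈ 3.18 rad/s

The axle reaction passes through the axle and exerts no torque about it; angular momentum about the axle is conserved through the impact.
I_p = (2.54)(0.308)² = 0.2410 kg·m². Taking the sense of the wad of gum's angular momentum as positive, L_{wad} = m v R = (0.00410)(9.25)(0.308) = 0.01168 kg·m²/s.
L_i = −I_p ω_p + m v R = −(0.2410)(3.23) + 0.01168 = -0.7666 kg·m²/s.
After sticking, I_f = I_p + m R² = 0.2410 + (0.00410)(0.308)² = 0.2413 kg·m².
ω_f = L_i / I_f = -0.7666 / 0.2413 = -3.176 rad/s.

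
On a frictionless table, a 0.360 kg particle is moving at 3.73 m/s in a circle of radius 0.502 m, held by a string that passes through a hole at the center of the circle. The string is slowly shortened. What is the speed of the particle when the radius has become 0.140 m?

v₂ ≈ 13.4 m/s

Central (radial) force ⇒ zero torque about the center ⇒ m v r is constant.
v₂ = v₁ r₁ / r₂ = (3.73)(0.502) / (0.140) = 13.37 m/s.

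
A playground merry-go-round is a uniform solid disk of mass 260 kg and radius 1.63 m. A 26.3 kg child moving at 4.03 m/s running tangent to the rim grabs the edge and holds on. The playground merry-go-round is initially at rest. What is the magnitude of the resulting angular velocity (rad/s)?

|ω_f| ≈ 0.416 rad/s

The axle reaction passes through the axle and exerts no torque about it; angular momentum about the axle is conserved through the impact.
I_p = ½(260)(1.63)² = 345.4 kg·m². Taking the sense of the child's angular momentum as positive, L_{child} = m v R = (26.3)(4.03)(1.63) = 172.8 kg·m²/s.
L_i = 0 + 172.8 = 172.8 kg·m²/s.
After sticking, I_f = I_p + m R² = 345.4 + (26.3)(1.63)² = 415.3 kg·m².
ω_f = L_i / I_f = 172.8 / 415.3 = 0.4160 rad/s.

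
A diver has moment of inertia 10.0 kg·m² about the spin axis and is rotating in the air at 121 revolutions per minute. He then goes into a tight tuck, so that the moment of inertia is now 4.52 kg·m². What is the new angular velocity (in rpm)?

With no external torque about the axis, L is conserved: I₁ω₁ = I₂ω₂.
ω₂ = I₁ω₁ / I₂ = (10.00)(121 rpm) / (4.520) = 267.7 rpm.

ω₂ ≈ 268 rpm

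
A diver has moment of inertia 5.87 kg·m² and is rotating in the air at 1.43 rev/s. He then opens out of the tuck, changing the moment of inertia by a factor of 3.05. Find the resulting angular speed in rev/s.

ω₂ ≈ 0.469 rev/s

With no external torque about the axis, L is conserved: I₁ω₁ = I₂ω₂.
I₂ = 3.05 × 5.87 = 17.90 kg·m².
ω₂ = I₁ω₁ / I₂ = (5.870)(1.43 rev/s) / (17.90) = 0.4689 rev/s.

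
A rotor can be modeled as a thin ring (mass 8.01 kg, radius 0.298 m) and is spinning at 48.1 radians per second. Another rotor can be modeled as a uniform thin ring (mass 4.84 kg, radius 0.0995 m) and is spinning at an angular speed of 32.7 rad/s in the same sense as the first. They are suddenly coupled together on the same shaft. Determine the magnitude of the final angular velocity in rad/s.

|ω_f| ≈ 47.1 rad/s

No external torque acts about the common axis, so total angular momentum is conserved.
Moments of inertia: I_A = (8.01)(0.298)² = 0.7113 kg·m²; I_B = (4.84)(0.0995)² = 0.04792 kg·m².
Taking A's sense as positive: L = (0.7113)(48.1) + (0.04792)(32.7) = 35.78 kg·m²·rad/s.
Combined I = 0.7113 + 0.04792 = 0.7592 kg·m².
ω_f = L / I = 35.78 / 0.7592 = 47.13 rad/s.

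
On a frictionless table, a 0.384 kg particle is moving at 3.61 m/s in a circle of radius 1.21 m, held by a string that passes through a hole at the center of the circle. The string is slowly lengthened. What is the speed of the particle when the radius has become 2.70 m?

The only horizontal force on the mass is along the cord (radial), so it exerts no torque about the hole and angular momentum m v r is conserved.
v₂ = v₁ r₁ / r₂ = (3.61)(1.21) / (2.70) = 1.618 m/s.

v₂ ≈ 1.62 m/s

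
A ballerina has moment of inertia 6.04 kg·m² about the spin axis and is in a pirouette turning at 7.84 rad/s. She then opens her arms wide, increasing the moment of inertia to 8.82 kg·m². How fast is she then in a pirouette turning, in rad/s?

With no external torque about the axis, L is conserved: I₁ω₁ = I₂ω₂.
ω₂ = I₁ω₁ / I₂ = (6.040)(7.84 rad/s) / (8.820) = 5.369 rad/s.

ω₂ ≈ 5.37 rad/s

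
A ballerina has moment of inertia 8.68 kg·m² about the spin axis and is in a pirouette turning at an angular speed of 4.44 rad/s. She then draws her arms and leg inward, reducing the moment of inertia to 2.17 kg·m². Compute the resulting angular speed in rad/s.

With no external torque about the axis, L is conserved: I₁ω₁ = I₂ω₂.
ω₂ = I₁ω₁ / I₂ = (8.680)(4.44 rad/s) / (2.170) = 17.76 rad/s.

ω₂ ≈ 17.8 rad/s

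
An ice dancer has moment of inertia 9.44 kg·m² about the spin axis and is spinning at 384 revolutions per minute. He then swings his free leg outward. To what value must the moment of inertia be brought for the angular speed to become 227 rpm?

Angular momentum about the spin axis is conserved since the torque about it is zero.
I₂ = I₁ω₁ / ω₂ = (9.44)(384) / (227) = 15.97 kg·m².

I₂ ≈ 16.0 kg·m²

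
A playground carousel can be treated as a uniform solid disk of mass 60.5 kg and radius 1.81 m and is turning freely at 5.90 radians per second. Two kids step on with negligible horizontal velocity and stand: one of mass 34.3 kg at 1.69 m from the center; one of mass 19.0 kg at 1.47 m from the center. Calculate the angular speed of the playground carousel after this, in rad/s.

No external torque acts about the center; L_before = L_after.
I_p = ½(60.5)(1.81)² = 99.10 kg·m².
Added inertia Σmr² = (34.3)(1.69)² + (19.0)(1.47)² = 139.0 kg·m²; I_f = 99.10 + 139.0 = 238.1 kg·m².
ω_f = I_p ω_i / I_f = (99.10)(5.90) / 238.1 = 2.455 rad/s.

ω_f ≈ 2.46 rad/s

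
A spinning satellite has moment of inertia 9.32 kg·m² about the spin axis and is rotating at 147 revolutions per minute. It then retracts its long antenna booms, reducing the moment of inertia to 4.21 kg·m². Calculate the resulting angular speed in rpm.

Angular momentum about the spin axis is conserved since the torque about it is zero.
ω₂ = I₁ω₁ / I₂ = (9.320)(147 rpm) / (4.210) = 325.4 rpm.

ω₂ ≈ 325 rpm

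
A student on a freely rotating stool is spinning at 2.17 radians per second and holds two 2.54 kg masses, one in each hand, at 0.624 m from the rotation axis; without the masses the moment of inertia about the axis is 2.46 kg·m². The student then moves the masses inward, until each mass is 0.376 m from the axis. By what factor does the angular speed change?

ω₂/ω₁ ≈ 1.40

With no external torque about the axis, L is conserved: I₁ω₁ = I₂ω₂.
I₁ = 2.46 + 2(2.54)(0.624)² = 4.438 kg·m²; I₂ = 2.46 + 2(2.54)(0.376)² = 3.178 kg·m².
ω₂/ω₁ = I₁/I₂ = 4.438 / 3.178 = 1.396.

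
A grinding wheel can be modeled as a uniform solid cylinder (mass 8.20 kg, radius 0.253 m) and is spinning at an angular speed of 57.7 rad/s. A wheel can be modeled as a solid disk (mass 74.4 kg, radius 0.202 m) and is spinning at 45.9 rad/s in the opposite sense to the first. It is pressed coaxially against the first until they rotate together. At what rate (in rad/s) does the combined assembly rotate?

|ω_f| ≈ 30.6 rad/s

No external torque acts about the common axis, so total angular momentum is conserved.
Moments of inertia: I_A = ½(8.20)(0.253)² = 0.2624 kg·m²; I_B = ½(74.4)(0.202)² = 1.518 kg·m².
Taking A's sense as positive: L = (0.2624)(57.7) − (1.518)(45.9) = -54.53 kg·m²·rad/s.
Combined I = 0.2624 + 1.518 = 1.780 kg·m².
ω_f = L / I = -54.53 / 1.780 = -30.63 rad/s.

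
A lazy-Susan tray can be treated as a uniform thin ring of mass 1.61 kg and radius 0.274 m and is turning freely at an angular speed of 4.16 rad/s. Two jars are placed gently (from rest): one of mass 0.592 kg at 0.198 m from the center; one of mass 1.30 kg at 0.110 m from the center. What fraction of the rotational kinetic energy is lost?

fraction ≈ 0.244

No external torque acts about the center; L_before = L_after.
I_p = (1.61)(0.274)² = 0.1209 kg·m².
Added inertia Σmr² = (0.592)(0.198)² + (1.30)(0.110)² = 0.03894 kg·m²; I_f = 0.1209 + 0.03894 = 0.1598 kg·m².
ω_f = I_p ω_i / I_f = (0.1209)(4.16) / 0.1598 = 3.146 rad/s.
KE_i = ½(0.1209)(4.160 rad/s)² = 1.046 J; KE_f = ½(0.1598)(3.146)² = 0.7910 J.
Fraction lost = 0.2437.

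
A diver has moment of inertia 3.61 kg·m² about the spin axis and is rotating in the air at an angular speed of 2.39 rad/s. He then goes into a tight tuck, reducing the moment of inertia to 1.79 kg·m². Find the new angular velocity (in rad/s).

No external torque acts about the spin axis, so angular momentum is conserved.
ω₂ = I₁ω₁ / I₂ = (3.610)(2.39 rad/s) / (1.790) = 4.820 rad/s.

ω₂ ≈ 4.82 rad/s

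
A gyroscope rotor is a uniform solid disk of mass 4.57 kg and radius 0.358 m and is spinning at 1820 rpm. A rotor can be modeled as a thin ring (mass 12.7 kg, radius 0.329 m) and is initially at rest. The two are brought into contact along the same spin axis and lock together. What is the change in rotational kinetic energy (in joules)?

ΔKE ≈ -4380 J

No external torque acts about the common axis, so total angular momentum is conserved.
Moments of inertia: I_A = ½(4.57)(0.358)² = 0.2929 kg·m²; I_B = (12.7)(0.329)² = 1.375 kg·m².
Taking A's sense as positive: L = (0.2929)(1820) = 533.0 kg·m²·rpm.
Combined I = 0.2929 + 1.375 = 1.668 kg·m².
ω_f = L / I = 533.0 / 1.668 = 319.6 rpm.
KE_i = ½ΣIω² = 5319 J; KE_f = ½(1.668)(33.47)² = 934.1 J.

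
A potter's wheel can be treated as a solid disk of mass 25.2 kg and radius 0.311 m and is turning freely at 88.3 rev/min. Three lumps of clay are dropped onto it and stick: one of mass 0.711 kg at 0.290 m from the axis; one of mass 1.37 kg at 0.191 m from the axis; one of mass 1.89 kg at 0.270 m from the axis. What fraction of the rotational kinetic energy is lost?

The added mass arrives with no angular momentum about the axis, and any external torque about the axis is negligible, so the system's angular momentum is conserved.
I_p = ½(25.2)(0.311)² = 1.219 kg·m².
Added inertia Σmr² = (0.711)(0.290)² + (1.37)(0.191)² + (1.89)(0.270)² = 0.2476 kg·m²; I_f = 1.219 + 0.2476 = 1.466 kg·m².
ω_f = I_p ω_i / I_f = (1.219)(88.3) / 1.466 = 73.39 rpm.
KE_i = ½(1.219)(9.247 rad/s)² = 52.10 J; KE_f = ½(1.466)(7.686)² = 43.30 J.
Fraction lost = 0.1688.

fraction ≈ 0.169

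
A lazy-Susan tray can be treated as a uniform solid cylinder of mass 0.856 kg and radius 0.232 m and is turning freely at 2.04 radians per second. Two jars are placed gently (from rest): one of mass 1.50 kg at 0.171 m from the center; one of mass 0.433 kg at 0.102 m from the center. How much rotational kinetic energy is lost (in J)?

energy lost ≈ 0.0325 J

The added mass arrives with no angular momentum about the center, and any external torque about the center is negligible, so the system's angular momentum is conserved.
I_p = ½(0.856)(0.232)² = 0.02304 kg·m².
Added inertia Σmr² = (1.50)(0.171)² + (0.433)(0.102)² = 0.04837 kg·m²; I_f = 0.02304 + 0.04837 = 0.07140 kg·m².
ω_f = I_p ω_i / I_f = (0.02304)(2.04) / 0.07140 = 0.6582 rad/s.
KE_i = ½(0.02304)(2.040 rad/s)² = 0.04793 J; KE_f = ½(0.07140)(0.6582)² = 0.01547 J.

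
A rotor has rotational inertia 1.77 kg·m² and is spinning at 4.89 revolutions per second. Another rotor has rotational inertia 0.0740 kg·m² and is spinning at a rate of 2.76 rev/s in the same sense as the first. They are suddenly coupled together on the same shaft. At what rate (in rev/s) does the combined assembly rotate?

No external torque acts about the common axis, so total angular momentum is conserved.
Taking A's sense as positive: L = (1.770)(4.89) + (0.07400)(2.76) = 8.860 kg·m²·rev/s.
Combined I = 1.770 + 0.07400 = 1.844 kg·m².
ω_f = L / I = 8.860 / 1.844 = 4.805 rev/s.

|ω_f| ≈ 4.80 rev/s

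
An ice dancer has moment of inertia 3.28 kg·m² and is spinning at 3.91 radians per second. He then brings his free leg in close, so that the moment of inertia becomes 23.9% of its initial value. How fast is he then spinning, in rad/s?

ω₂ ≈ 16.4 rad/s

No external torque acts about the spin axis, so angular momentum is conserved.
I₂ = 0.239 × 3.28 = 0.7839 kg·m².
ω₂ = I₁ω₁ / I₂ = (3.280)(3.91 rad/s) / (0.7839) = 16.36 rad/s.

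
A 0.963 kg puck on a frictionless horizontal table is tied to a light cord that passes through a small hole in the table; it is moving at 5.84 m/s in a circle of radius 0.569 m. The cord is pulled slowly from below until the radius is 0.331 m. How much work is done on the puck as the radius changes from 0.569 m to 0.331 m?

The only horizontal force on the mass is along the cord (radial), so it exerts no torque about the hole and angular momentum m v r is conserved.
v₂ = v₁ r₁ / r₂ = (5.84)(0.569) / (0.331) = 10.04 m/s.
W = ΔKE = ½m(v₂² − v₁²) = 32.11 J.

W ≈ 32.1 J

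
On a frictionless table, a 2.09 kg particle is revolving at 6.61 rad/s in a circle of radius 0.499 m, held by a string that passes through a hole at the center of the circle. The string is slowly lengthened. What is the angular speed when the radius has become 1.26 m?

The constraining force is radial, so m r² ω about the center is conserved.
ω₂ = ω₁ (r₁/r₂)² = (6.61)(0.499/1.26)² = 1.037 rad/s.

ω₂ ≈ 1.04 rad/s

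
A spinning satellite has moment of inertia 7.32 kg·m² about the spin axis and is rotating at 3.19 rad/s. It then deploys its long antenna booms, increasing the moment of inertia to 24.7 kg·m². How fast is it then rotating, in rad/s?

ω₂ ≈ 0.945 rad/s

No external torque acts about the spin axis, so angular momentum is conserved.
ω₂ = I₁ω₁ / I₂ = (7.320)(3.19 rad/s) / (24.70) = 0.9454 rad/s.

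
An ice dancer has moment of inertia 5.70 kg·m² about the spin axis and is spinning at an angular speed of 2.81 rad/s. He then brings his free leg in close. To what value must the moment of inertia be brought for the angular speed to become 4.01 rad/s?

I₂ ≈ 3.99 kg·m²

With no external torque about the axis, L is conserved: I₁ω₁ = I₂ω₂.
I₂ = I₁ω₁ / ω₂ = (5.70)(2.81) / (4.01) = 3.994 kg·m².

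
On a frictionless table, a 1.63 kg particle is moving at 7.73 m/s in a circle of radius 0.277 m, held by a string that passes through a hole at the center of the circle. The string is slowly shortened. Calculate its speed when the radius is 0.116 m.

Central (radial) force ⇒ zero torque about the center ⇒ m v r is constant.
v₂ = v₁ r₁ / r₂ = (7.73)(0.277) / (0.116) = 18.46 m/s.

v₂ ≈ 18.5 m/s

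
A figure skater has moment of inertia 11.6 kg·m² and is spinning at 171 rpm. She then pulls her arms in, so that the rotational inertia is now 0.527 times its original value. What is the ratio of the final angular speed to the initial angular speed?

ω₂/ω₁ ≈ 1.90

No external torque acts about the spin axis, so angular momentum is conserved.
I₂ = 0.527 × 11.6 = 6.113 kg·m².
ω₂/ω₁ = I₁/I₂ = 11.60 / 6.113 = 1.898.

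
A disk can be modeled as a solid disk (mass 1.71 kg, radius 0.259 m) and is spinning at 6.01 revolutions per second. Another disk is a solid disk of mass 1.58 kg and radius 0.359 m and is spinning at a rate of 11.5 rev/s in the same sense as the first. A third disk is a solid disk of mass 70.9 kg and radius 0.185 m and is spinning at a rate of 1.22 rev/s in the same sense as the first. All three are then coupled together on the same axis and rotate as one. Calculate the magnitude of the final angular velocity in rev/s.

The coupling torques are internal; angular momentum about the shared axis is conserved.
Moments of inertia: I_A = ½(1.71)(0.259)² = 0.05735 kg·m²; I_B = ½(1.58)(0.359)² = 0.1018 kg·m²; I_C = ½(70.9)(0.185)² = 1.213 kg·m².
Taking A's sense as positive: L = (0.05735)(6.01) + (0.1018)(11.5) + (1.213)(1.22) = 2.996 kg·m²·rev/s.
Combined I = 0.05735 + 0.1018 + 1.213 = 1.372 kg·m².
ω_f = L / I = 2.996 / 1.372 = 2.183 rev/s.

|ω_f| ≈ 2.18 rev/s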